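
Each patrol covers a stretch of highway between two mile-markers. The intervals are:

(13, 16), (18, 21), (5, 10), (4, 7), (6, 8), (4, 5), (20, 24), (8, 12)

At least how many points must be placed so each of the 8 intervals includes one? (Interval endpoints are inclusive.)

4

Sort by right endpoint; whenever an interval is uncovered, place a point at its right end.
Sorted: [4,5] [4,7] [6,8] [5,10] [8,12] [13,16] [18,21] [20,24]
{[4,5],[4,7]} hit by 5; {[6,8],[5,10],[8,12]} hit by 8; {[13,16]} hit by 16; {[18,21],[20,24]} hit by 21.
Points: 5, 8, 16, 21 (4 total).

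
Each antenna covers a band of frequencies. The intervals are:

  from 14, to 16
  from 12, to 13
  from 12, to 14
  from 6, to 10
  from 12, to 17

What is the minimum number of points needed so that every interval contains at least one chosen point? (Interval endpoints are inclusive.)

Sort by right endpoint; whenever an interval is uncovered, place a point at its right end.
Sorted: [6,10] [12,13] [12,14] [14,16] [12,17]
{[6,10]} hit by 10; {[12,13],[12,14]} hit by 13; {[14,16],[12,17]} hit by 16.
Points: 10, 13, 16 (3 total).

3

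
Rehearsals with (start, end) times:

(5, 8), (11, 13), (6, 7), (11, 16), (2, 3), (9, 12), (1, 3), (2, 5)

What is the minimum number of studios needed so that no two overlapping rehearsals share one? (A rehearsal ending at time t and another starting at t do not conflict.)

Events (time:±→running): 1:+→1 2:+→2 2:+→3 … peak 3.

3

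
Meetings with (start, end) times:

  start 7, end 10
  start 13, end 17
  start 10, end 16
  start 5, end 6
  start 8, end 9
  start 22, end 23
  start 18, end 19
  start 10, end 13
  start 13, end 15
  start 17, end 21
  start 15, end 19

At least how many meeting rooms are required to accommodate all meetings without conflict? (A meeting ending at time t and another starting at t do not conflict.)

3

The answer is the maximum number of intervals overlapping at any instant.
starts: [5, 7, 8, 10, 10, 13, 13, 15, 17, 18, 22]
ends:   [6, 9, 10, 13, 15, 16, 17, 19, 19, 21, 23]
s5→1 e6→0 s7→1 s8→2 e9→1 e10→0 s10→1 s10→2 e13→1 s13→2 s13→3  — peak 3.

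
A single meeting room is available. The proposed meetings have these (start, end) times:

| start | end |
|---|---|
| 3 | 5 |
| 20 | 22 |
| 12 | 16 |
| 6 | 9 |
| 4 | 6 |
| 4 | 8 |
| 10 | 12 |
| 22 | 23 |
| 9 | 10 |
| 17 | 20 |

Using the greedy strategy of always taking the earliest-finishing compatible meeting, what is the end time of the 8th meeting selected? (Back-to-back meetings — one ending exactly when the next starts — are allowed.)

23

Order by finish time; keep every interval that doesn't clash with the previous kept one.
Sorted by end: (3,5)  (4,6)  (4,8)  (6,9)  (9,10)  (10,12)  (12,16)  (17,20)  (20,22)  (22,23)
take (3,5); take (6,9); take (9,10); take (10,12); take (12,16); take (17,20); take (20,22); take (22,23).
Selected: (3,5) (6,9) (9,10) (10,12) (12,16) (17,20) (20,22) (22,23)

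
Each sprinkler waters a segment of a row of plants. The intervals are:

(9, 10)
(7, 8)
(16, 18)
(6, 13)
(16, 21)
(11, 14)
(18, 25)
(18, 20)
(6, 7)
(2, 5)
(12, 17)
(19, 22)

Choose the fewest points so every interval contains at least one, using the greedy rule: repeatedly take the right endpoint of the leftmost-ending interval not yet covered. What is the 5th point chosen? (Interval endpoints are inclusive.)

18

Sort by right endpoint; whenever an interval is uncovered, place a point at its right end.
By right end: [2,5]  [6,7]  [7,8]  [9,10]  [6,13]  [11,14]  [12,17]  [16,18]  [18,20]  [16,21]  [19,22]  [18,25]
[2,5] uncovered → point at 5; [6,7] uncovered → point at 7; [9,10] uncovered → point at 10; [11,14] uncovered → point at 14; [16,18] uncovered → point at 18; [19,22] uncovered → point at 22.
Points: 5, 7, 10, 14, 18, 22 (6 total).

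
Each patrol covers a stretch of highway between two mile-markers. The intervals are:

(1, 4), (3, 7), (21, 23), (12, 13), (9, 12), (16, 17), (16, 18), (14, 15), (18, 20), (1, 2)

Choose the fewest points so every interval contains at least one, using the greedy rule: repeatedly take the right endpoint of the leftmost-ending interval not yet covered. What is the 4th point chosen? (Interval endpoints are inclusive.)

15

By right end: [1,2]  [1,4]  [3,7]  [9,12]  [12,13]  [14,15]  [16,17]  [16,18]  [18,20]  [21,23]
[1,2] uncovered → point at 2; [3,7] uncovered → point at 7; [9,12] uncovered → point at 12; [14,15] uncovered → point at 15; [16,17] uncovered → point at 17; [18,20] uncovered → point at 20; [21,23] uncovered → point at 23.
Points: 2, 7, 12, 15, 17, 20, 23 (7 total).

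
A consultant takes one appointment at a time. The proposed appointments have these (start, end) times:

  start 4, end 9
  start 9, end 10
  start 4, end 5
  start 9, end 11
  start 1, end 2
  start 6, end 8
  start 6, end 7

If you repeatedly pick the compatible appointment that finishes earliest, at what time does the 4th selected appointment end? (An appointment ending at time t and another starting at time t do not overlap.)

10

Sort by end time and greedily take each interval whose start is ≥ the last chosen end.
By end time: (1,2), (4,5), (6,7), (6,8), (4,9), (9,10), (9,11).
Pick (1,2); next start ≥ 2 → (4,5); next start ≥ 5 → (6,7); next start ≥ 7 → (9,10).
Selected: (1,2) (4,5) (6,7) (9,10)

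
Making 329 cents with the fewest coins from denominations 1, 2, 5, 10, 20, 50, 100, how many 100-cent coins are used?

3

329 − 3×100→29 − 1×20→9 − 1×5→4 − 2×2→0
Count of 100: 3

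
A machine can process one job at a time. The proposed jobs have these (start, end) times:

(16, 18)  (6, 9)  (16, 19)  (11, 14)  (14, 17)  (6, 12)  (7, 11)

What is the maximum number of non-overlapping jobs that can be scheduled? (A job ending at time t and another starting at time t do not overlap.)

3

Order by finish time; keep every interval that doesn't clash with the previous kept one.
Sorted by end: (6,9)  (7,11)  (6,12)  (11,14)  (14,17)  (16,18)  (16,19)
take (6,9); take (11,14); take (14,17).
Selected 3 jobs.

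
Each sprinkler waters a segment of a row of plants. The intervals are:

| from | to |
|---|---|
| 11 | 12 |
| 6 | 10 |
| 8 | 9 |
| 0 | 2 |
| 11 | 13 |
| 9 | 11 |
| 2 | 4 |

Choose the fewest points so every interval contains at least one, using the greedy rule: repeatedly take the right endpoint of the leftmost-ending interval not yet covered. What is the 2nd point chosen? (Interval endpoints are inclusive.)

By right end: [0,2]  [2,4]  [8,9]  [6,10]  [9,11]  [11,12]  [11,13]
[0,2] uncovered → point at 2; [8,9] uncovered → point at 9; [11,12] uncovered → point at 12.
Points: 2, 9, 12 (3 total).

9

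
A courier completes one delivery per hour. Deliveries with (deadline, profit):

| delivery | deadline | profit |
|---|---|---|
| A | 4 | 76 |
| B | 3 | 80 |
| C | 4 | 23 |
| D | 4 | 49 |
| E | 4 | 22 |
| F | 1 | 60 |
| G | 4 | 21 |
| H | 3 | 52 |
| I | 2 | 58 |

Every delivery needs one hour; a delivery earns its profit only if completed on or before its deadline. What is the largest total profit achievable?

Profit order: B=80 A=76 F=60 I=58 H=52 D=49 C=23 E=22 G=21
Assign: B→slot 3, A→slot 4, F→slot 1, I→slot 2, H skipped, D skipped, C skipped, E skipped, G skipped.
Slots: [1:F] [2:I] [3:B] [4:A]
Profit = 60 + 58 + 80 + 76 = 274

274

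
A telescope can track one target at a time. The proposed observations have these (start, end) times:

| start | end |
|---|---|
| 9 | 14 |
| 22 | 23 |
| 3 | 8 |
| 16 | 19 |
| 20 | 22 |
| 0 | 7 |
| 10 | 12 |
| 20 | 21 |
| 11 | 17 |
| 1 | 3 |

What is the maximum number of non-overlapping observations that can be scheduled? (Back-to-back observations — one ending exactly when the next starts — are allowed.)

Order by finish time; keep every interval that doesn't clash with the previous kept one.
By end time: (1,3), (0,7), (3,8), (10,12), (9,14), (11,17), (16,19), (20,21), (20,22), (22,23).
Pick (1,3); next start ≥ 3 → (3,8); next start ≥ 8 → (10,12); next start ≥ 12 → (16,19); next start ≥ 19 → (20,21); next start ≥ 21 → (22,23).
Selected 6 observations.

6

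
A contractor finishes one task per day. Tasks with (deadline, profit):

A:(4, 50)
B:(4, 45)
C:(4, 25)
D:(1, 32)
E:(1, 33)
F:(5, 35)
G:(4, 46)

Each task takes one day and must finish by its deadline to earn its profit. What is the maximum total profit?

209

Sort by profit descending; place each in the latest free slot ≤ its deadline.
Profit order: A=50 G=46 B=45 F=35 E=33 D=32 C=25
Assign: A→slot 4, G→slot 3, B→slot 2, F→slot 5, E→slot 1, D skipped, C skipped.
Slots: [1:E] [2:B] [3:G] [4:A] [5:F]
Profit = 33 + 45 + 46 + 50 + 35 = 209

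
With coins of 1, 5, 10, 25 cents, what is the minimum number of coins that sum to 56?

4

Greedy: take as many of the largest coin as possible, then repeat with the remainder.
56 − 2×25→6 − 1×5→1 − 1×1→0
Total coins = 2 + 1 + 1 = 4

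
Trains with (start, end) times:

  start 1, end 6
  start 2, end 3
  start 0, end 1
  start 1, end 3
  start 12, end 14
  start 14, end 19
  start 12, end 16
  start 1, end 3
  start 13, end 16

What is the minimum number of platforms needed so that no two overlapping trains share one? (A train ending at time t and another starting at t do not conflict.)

starts: [0, 1, 1, 1, 2, 12, 12, 13, 14]
ends:   [1, 3, 3, 3, 6, 14, 16, 16, 19]
s0→1 e1→0 s1→1 s1→2 s1→3 s2→4  — peak 4.

4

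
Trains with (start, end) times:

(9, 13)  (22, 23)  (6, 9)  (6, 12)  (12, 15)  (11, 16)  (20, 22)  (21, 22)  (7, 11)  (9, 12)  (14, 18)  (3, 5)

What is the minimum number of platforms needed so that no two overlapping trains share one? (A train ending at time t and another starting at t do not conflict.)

starts: [3, 6, 6, 7, 9, 9, 11, 12, 14, 20, 21, 22]
ends:   [5, 9, 11, 12, 12, 13, 15, 16, 18, 22, 22, 23]
s3→1 e5→0 s6→1 s6→2 s7→3 e9→2 s9→3 s9→4  — peak 4.

4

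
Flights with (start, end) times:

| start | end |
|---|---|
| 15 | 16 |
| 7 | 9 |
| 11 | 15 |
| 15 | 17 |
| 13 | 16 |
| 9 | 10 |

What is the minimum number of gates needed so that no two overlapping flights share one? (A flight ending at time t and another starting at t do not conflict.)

Count concurrent intervals with a sweep; the peak is the room count.
Events (time:±→running): 7:+→1 9:-→0 9:+→1 10:-→0 11:+→1 13:+→2 15:-→1 15:+→2 15:+→3 … peak 3.

3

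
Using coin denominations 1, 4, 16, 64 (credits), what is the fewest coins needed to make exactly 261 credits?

6

Greedy: take as many of the largest coin as possible, then repeat with the remainder.
261 = 4×64 + 1×4 + 1×1
Total coins = 4 + 1 + 1 = 6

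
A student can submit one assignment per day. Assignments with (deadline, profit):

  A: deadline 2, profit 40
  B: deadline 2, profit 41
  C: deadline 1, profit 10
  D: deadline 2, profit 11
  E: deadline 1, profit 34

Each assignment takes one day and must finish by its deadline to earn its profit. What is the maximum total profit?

By profit: B(d2,41), A(d2,40), E(d1,34), D(d2,11), C(d1,10)
B→slot 2; A→slot 1; E skipped; D skipped; C skipped.
Profit = 40 + 41 = 81

81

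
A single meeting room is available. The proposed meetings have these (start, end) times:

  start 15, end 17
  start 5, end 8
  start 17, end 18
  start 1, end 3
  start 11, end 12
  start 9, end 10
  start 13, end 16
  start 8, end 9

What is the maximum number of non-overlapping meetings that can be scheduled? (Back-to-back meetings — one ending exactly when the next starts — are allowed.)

Sorted by end: (1,3)  (5,8)  (8,9)  (9,10)  (11,12)  (13,16)  (15,17)  (17,18)
take (1,3); take (5,8); take (8,9); take (9,10); take (11,12); take (13,16); take (17,18).
Selected 7 meetings.

7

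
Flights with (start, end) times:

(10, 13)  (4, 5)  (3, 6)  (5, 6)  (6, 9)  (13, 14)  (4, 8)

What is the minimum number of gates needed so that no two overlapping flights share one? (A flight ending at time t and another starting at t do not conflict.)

3

The answer is the maximum number of intervals overlapping at any instant.
starts: [3, 4, 4, 5, 6, 10, 13]
ends:   [5, 6, 6, 8, 9, 13, 14]
s3→1 s4→2 s4→3  — peak 3.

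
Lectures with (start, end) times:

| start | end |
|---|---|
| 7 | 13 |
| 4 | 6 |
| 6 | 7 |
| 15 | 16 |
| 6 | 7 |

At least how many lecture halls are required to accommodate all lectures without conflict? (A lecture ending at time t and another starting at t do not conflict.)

2

Count concurrent intervals with a sweep; the peak is the room count.
starts: [4, 6, 6, 7, 15]
ends:   [6, 7, 7, 13, 16]
s4→1 e6→0 s6→1 s6→2  — peak 2.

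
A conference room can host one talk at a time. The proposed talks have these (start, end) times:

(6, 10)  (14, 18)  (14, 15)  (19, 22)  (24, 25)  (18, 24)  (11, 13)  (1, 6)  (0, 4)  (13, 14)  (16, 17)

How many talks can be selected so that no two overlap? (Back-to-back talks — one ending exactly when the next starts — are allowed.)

By end time: (0,4), (1,6), (6,10), (11,13), (13,14), (14,15), (16,17), (14,18), (19,22), (18,24), (24,25).
Pick (0,4); next start ≥ 4 → (6,10); next start ≥ 10 → (11,13); next start ≥ 13 → (13,14); next start ≥ 14 → (14,15); next start ≥ 15 → (16,17); next start ≥ 17 → (19,22); next start ≥ 22 → (24,25).
Selected 8 talks.

8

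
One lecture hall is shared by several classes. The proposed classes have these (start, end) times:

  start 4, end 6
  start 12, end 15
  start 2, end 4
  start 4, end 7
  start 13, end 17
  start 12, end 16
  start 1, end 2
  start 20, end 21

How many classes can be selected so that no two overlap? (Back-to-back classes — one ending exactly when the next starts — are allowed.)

5

Order by finish time; keep every interval that doesn't clash with the previous kept one.
Sorted by end: (1,2)  (2,4)  (4,6)  (4,7)  (12,15)  (12,16)  (13,17)  (20,21)
take (1,2); take (2,4); take (4,6); take (12,15); skip (12,16); take (20,21).
Selected 5 classes.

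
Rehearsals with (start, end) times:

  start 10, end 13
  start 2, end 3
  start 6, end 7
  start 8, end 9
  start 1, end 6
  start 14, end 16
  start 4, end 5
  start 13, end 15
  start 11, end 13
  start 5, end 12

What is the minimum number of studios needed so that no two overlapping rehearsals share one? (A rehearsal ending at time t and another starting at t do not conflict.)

3

starts: [1, 2, 4, 5, 6, 8, 10, 11, 13, 14]
ends:   [3, 5, 6, 7, 9, 12, 13, 13, 15, 16]
s1→1 s2→2 e3→1 s4→2 e5→1 s5→2 e6→1 s6→2 e7→1 s8→2 e9→1 s10→2 s11→3  — peak 3.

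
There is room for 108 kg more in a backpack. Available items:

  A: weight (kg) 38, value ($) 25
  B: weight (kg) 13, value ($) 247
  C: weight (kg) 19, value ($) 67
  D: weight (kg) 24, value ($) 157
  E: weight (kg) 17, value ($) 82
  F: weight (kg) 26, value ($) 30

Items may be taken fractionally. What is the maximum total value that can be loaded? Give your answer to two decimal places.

Sort by value per unit weight and fill in that order.
Order: B (247/13=19.00) > D (157/24=6.54) > E (82/17=4.82) > C (67/19=3.53) > F (30/26=1.15) > A (25/38=0.66)
Fill: take B (13 @ 247) → take D (24 @ 157) → take E (17 @ 82) → take C (19 @ 67) → take F (26 @ 30) → take 9/38 of A → 5.92; 108/108 used.
Total value = 588.92

588.92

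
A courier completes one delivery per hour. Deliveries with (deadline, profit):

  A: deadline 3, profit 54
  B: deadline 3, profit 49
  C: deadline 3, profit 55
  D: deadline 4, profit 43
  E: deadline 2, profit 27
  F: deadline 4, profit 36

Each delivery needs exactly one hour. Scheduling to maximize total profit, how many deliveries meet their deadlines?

4

Take jobs in profit order; each goes to the latest open slot no later than its deadline.
By profit: C(d3,55), A(d3,54), B(d3,49), D(d4,43), F(d4,36), E(d2,27)
C→slot 3; A→slot 2; B→slot 1; D→slot 4; F skipped; E skipped.
4 of 6 scheduled.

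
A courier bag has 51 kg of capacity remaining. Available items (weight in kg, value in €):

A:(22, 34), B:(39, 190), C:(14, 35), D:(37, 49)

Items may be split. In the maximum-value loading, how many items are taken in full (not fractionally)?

1

Greedy by value/weight ratio, highest first.
Ratios (sorted): B 4.87, C 2.50, A 1.55, D 1.32
take B (39 @ 190); take 12/14 of C → 30.00. Capacity used 51/51.
1 item(s) taken whole; one partial (take 12/14 of C).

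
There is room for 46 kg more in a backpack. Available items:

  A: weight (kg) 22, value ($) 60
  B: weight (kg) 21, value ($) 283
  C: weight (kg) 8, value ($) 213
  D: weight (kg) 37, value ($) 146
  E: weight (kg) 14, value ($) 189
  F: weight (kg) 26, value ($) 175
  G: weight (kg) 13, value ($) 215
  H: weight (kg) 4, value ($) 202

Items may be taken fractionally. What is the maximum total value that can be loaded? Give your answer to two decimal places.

913.33

Ratios (sorted): H 50.50, C 26.62, G 16.54, E 13.50, B 13.48, F 6.73, D 3.95, A 2.73
take H (4 @ 202); take C (8 @ 213); take G (13 @ 215); take E (14 @ 189); take 7/21 of B → 94.33. Capacity used 46/46.
Total value = 913.33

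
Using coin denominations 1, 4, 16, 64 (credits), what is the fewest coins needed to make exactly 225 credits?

225 − 3×64→33 − 2×16→1 − 1×1→0
Total coins = 3 + 2 + 1 = 6

6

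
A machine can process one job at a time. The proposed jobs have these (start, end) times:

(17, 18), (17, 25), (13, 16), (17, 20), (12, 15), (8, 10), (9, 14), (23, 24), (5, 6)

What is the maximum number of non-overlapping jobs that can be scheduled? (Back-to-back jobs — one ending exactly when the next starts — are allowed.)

Order by finish time; keep every interval that doesn't clash with the previous kept one.
By end time: (5,6), (8,10), (9,14), (12,15), (13,16), (17,18), (17,20), (23,24), (17,25).
Pick (5,6); next start ≥ 6 → (8,10); next start ≥ 10 → (12,15); next start ≥ 15 → (17,18); next start ≥ 18 → (23,24).
Selected 5 jobs.

5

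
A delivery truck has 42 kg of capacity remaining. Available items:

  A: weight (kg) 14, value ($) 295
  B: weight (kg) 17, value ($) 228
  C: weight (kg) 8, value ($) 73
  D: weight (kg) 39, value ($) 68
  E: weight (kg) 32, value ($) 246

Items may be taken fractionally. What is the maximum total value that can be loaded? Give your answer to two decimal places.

619.06

Order: A (295/14=21.07) > B (228/17=13.41) > C (73/8=9.12) > E (246/32=7.69) > D (68/39=1.74)
Fill: take A (14 @ 295) → take B (17 @ 228) → take C (8 @ 73) → take 3/32 of E → 23.06; 42/42 used.
Total value = 619.06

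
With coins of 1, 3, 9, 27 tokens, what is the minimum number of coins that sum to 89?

89 − 3×27→8 − 2×3→2 − 2×1→0
Total coins = 3 + 2 + 2 = 7

7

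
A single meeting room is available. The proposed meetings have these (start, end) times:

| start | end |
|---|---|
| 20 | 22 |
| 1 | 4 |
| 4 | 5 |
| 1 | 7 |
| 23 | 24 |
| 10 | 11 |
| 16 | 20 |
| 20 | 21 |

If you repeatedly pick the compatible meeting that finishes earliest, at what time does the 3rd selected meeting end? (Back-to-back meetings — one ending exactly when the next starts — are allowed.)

Sorted by end: (1,4)  (4,5)  (1,7)  (10,11)  (16,20)  (20,21)  (20,22)  (23,24)
take (1,4); take (4,5); take (10,11); take (16,20); take (20,21); skip (20,22); take (23,24).
Selected: (1,4) (4,5) (10,11) (16,20) (20,21) (23,24)

11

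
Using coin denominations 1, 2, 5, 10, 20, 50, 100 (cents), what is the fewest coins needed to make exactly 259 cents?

Use the largest denomination that fits, subtract, and repeat.
259 − 2×100→59 − 1×50→9 − 1×5→4 − 2×2→0
Total coins = 2 + 1 + 1 + 2 = 6

6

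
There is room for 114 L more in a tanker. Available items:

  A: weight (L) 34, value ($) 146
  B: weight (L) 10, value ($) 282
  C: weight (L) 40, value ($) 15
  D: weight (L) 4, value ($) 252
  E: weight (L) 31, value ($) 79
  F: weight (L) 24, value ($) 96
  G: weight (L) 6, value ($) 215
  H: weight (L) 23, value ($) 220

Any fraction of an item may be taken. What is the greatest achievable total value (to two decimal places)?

Order: D (252/4=63.00) > G (215/6=35.83) > B (282/10=28.20) > H (220/23=9.57) > A (146/34=4.29) > F (96/24=4.00) > E (79/31=2.55) > C (15/40=0.38)
Fill: take D (4 @ 252) → take G (6 @ 215) → take B (10 @ 282) → take H (23 @ 220) → take A (34 @ 146) → take F (24 @ 96) → take 13/31 of E → 33.13; 114/114 used.
Total value = 1244.13

1244.13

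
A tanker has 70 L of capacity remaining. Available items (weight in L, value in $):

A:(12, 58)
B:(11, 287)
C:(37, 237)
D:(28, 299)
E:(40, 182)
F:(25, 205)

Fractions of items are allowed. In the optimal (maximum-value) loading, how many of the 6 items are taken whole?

3

Greedy by value/weight ratio, highest first.
Ratios (sorted): B 26.09, D 10.68, F 8.20, C 6.41, A 4.83, E 4.55
take B (11 @ 287); take D (28 @ 299); take F (25 @ 205); take 6/37 of C → 38.43. Capacity used 70/70.
3 item(s) taken whole; one partial (take 6/37 of C).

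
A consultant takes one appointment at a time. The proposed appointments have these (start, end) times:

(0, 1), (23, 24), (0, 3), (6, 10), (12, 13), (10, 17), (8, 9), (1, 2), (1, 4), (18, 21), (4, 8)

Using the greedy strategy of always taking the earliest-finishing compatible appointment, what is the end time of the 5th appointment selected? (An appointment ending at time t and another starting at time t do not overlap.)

13

Sorted by end: (0,1)  (1,2)  (0,3)  (1,4)  (4,8)  (8,9)  (6,10)  (12,13)  (10,17)  (18,21)  (23,24)
take (0,1); take (1,2); skip (0,3); take (4,8); take (8,9); take (12,13); take (18,21); take (23,24).
Selected: (0,1) (1,2) (4,8) (8,9) (12,13) (18,21) (23,24)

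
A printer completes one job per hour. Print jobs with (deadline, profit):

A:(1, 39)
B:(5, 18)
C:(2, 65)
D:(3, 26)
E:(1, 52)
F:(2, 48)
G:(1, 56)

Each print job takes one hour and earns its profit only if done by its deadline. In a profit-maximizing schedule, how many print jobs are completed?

Take jobs in profit order; each goes to the latest open slot no later than its deadline.
Profit order: C=65 G=56 E=52 F=48 A=39 D=26 B=18
Assign: C→slot 2, G→slot 1, E skipped, F skipped, A skipped, D→slot 3, B→slot 5.
Slots: [1:G] [2:C] [3:D] [5:B]
4 of 7 scheduled.

4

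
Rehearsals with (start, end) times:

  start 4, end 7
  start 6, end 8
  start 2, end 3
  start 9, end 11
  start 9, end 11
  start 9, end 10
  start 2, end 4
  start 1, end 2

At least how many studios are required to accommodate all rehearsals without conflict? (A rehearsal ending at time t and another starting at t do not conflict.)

3

Count concurrent intervals with a sweep; the peak is the room count.
Events (time:±→running): 1:+→1 2:-→0 2:+→1 2:+→2 3:-→1 4:-→0 4:+→1 6:+→2 7:-→1 8:-→0 9:+→1 9:+→2 9:+→3 … peak 3.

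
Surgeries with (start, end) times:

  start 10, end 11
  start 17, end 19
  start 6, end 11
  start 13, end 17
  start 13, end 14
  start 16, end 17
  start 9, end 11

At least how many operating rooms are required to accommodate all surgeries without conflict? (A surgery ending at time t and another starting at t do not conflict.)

Events (time:±→running): 6:+→1 9:+→2 10:+→3 … peak 3.

3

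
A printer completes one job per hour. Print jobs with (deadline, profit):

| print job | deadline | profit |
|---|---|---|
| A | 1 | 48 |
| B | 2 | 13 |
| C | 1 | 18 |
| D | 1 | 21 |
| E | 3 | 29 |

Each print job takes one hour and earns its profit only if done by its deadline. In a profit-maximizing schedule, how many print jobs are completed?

3

Take jobs in profit order; each goes to the latest open slot no later than its deadline.
By profit: A(d1,48), E(d3,29), D(d1,21), C(d1,18), B(d2,13)
A→slot 1; E→slot 3; D skipped; C skipped; B→slot 2.
3 of 5 scheduled.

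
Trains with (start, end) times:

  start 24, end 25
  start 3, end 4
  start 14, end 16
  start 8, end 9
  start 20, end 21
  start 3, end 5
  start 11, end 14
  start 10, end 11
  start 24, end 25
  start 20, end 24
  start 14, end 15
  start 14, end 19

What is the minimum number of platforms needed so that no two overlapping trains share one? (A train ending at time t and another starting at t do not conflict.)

3

Count concurrent intervals with a sweep; the peak is the room count.
starts: [3, 3, 8, 10, 11, 14, 14, 14, 20, 20, 24, 24]
ends:   [4, 5, 9, 11, 14, 15, 16, 19, 21, 24, 25, 25]
s3→1 s3→2 e4→1 e5→0 s8→1 e9→0 s10→1 e11→0 s11→1 e14→0 s14→1 s14→2 s14→3  — peak 3.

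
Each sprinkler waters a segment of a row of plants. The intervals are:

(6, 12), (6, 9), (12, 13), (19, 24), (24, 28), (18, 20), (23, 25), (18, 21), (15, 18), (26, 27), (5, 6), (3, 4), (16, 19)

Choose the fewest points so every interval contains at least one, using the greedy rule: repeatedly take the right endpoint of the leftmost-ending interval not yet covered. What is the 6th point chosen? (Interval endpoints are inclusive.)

Sort by right endpoint; whenever an interval is uncovered, place a point at its right end.
Sorted: [3,4] [5,6] [6,9] [6,12] [12,13] [15,18] [16,19] [18,20] [18,21] [19,24] [23,25] [26,27] [24,28]
{[3,4]} hit by 4; {[5,6],[6,9],[6,12]} hit by 6; {[12,13]} hit by 13; {[15,18],[16,19],[18,20],[18,21]} hit by 18; {[19,24],[23,25]} hit by 24; {[26,27],[24,28]} hit by 27.
Points: 4, 6, 13, 18, 24, 27 (6 total).

27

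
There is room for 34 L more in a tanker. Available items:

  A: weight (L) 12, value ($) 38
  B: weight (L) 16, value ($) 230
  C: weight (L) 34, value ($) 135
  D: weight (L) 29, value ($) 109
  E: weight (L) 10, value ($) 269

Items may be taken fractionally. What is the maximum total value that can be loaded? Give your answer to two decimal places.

530.76

Greedy by value/weight ratio, highest first.
Ratios (sorted): E 26.90, B 14.38, C 3.97, D 3.76, A 3.17
take E (10 @ 269); take B (16 @ 230); take 8/34 of C → 31.76. Capacity used 34/34.
Total value = 530.76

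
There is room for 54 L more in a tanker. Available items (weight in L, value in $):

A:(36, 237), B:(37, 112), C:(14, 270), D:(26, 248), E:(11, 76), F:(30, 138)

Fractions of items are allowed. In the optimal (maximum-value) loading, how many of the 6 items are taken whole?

Greedy by value/weight ratio, highest first.
Order: C (270/14=19.29) > D (248/26=9.54) > E (76/11=6.91) > A (237/36=6.58) > F (138/30=4.60) > B (112/37=3.03)
Fill: take C (14 @ 270) → take D (26 @ 248) → take E (11 @ 76) → take 3/36 of A → 19.75; 54/54 used.
3 item(s) taken whole; one partial (take 3/36 of A).

3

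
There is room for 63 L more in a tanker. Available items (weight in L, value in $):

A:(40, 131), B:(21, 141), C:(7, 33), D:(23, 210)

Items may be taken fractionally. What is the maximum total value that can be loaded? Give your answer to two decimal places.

Greedy by value/weight ratio, highest first.
Order: D (210/23=9.13) > B (141/21=6.71) > C (33/7=4.71) > A (131/40=3.27)
Fill: take D (23 @ 210) → take B (21 @ 141) → take C (7 @ 33) → take 12/40 of A → 39.30; 63/63 used.
Total value = 423.30

423.30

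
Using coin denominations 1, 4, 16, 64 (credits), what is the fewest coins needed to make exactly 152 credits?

Use the largest denomination that fits, subtract, and repeat.
152 − 2×64→24 − 1×16→8 − 2×4→0
Total coins = 2 + 1 + 2 = 5

5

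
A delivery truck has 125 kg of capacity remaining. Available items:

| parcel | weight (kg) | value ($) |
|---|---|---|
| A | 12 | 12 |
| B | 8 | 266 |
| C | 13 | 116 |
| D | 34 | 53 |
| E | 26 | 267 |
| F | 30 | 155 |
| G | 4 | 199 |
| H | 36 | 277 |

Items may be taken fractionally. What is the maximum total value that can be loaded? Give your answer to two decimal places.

Sort by value per unit weight and fill in that order.
Ratios (sorted): G 49.75, B 33.25, E 10.27, C 8.92, H 7.69, F 5.17, D 1.56, A 1.00
take G (4 @ 199); take B (8 @ 266); take E (26 @ 267); take C (13 @ 116); take H (36 @ 277); take F (30 @ 155); take 8/34 of D → 12.47. Capacity used 125/125.
Total value = 1292.47

1292.47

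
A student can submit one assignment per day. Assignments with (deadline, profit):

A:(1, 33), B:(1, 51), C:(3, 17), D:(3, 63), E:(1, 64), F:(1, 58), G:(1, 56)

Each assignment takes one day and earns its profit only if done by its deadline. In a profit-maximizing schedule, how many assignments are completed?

3

Profit order: E=64 D=63 F=58 G=56 B=51 A=33 C=17
Assign: E→slot 1, D→slot 3, F skipped, G skipped, B skipped, A skipped, C→slot 2.
Slots: [1:E] [2:C] [3:D]
3 of 7 scheduled.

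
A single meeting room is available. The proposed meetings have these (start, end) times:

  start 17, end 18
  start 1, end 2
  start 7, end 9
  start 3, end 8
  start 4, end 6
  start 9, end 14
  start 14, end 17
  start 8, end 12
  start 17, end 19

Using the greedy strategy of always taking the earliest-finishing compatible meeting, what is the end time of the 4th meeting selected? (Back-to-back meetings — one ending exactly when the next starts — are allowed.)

14

Order by finish time; keep every interval that doesn't clash with the previous kept one.
By end time: (1,2), (4,6), (3,8), (7,9), (8,12), (9,14), (14,17), (17,18), (17,19).
Pick (1,2); next start ≥ 2 → (4,6); next start ≥ 6 → (7,9); next start ≥ 9 → (9,14); next start ≥ 14 → (14,17); next start ≥ 17 → (17,18).
Selected: (1,2) (4,6) (7,9) (9,14) (14,17) (17,18)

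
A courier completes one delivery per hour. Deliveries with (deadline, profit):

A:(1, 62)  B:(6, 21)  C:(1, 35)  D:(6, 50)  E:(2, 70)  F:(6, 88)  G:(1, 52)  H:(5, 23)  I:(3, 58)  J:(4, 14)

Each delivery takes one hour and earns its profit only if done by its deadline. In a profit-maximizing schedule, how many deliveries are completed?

By profit: F(d6,88), E(d2,70), A(d1,62), I(d3,58), G(d1,52), D(d6,50), C(d1,35), H(d5,23), B(d6,21), J(d4,14)
F→slot 6; E→slot 2; A→slot 1; I→slot 3; G skipped; D→slot 5; C skipped; H→slot 4; B skipped; J skipped.
6 of 10 scheduled.

6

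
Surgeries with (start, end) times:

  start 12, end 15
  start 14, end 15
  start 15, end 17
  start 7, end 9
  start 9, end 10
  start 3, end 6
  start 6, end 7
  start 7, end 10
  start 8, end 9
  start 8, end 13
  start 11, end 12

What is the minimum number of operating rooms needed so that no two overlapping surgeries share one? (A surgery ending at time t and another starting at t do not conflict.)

4

Count concurrent intervals with a sweep; the peak is the room count.
starts: [3, 6, 7, 7, 8, 8, 9, 11, 12, 14, 15]
ends:   [6, 7, 9, 9, 10, 10, 12, 13, 15, 15, 17]
s3→1 e6→0 s6→1 e7→0 s7→1 s7→2 s8→3 s8→4  — peak 4.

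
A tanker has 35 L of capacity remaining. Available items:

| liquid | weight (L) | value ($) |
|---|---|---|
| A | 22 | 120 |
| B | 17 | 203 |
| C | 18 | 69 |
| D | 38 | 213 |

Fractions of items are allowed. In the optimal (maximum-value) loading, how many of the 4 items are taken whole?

Ratios (sorted): B 11.94, D 5.61, A 5.45, C 3.83
take B (17 @ 203); take 18/38 of D → 100.89. Capacity used 35/35.
1 item(s) taken whole; one partial (take 18/38 of D).

1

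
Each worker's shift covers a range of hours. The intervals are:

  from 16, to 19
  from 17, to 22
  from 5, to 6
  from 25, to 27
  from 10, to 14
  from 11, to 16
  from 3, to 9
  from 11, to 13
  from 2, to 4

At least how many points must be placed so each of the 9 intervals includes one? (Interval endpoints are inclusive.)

5

Process intervals by earliest right end; each time one isn't hit yet, stab at its right endpoint.
Sorted: [2,4] [5,6] [3,9] [11,13] [10,14] [11,16] [16,19] [17,22] [25,27]
{[2,4]} hit by 4; {[5,6],[3,9]} hit by 6; {[11,13],[10,14],[11,16]} hit by 13; {[16,19],[17,22]} hit by 19; {[25,27]} hit by 27.
Points: 4, 6, 13, 19, 27 (5 total).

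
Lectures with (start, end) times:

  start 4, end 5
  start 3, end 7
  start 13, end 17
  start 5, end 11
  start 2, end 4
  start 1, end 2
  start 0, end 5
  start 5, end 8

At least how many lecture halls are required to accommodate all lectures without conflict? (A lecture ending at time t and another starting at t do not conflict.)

3

Count concurrent intervals with a sweep; the peak is the room count.
starts: [0, 1, 2, 3, 4, 5, 5, 13]
ends:   [2, 4, 5, 5, 7, 8, 11, 17]
s0→1 s1→2 e2→1 s2→2 s3→3  — peak 3.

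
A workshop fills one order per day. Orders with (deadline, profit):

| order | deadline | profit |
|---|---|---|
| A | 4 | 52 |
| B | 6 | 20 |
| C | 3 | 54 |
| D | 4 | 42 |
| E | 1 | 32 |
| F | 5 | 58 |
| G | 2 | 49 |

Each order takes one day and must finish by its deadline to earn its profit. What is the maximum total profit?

By profit: F(d5,58), C(d3,54), A(d4,52), G(d2,49), D(d4,42), E(d1,32), B(d6,20)
F→slot 5; C→slot 3; A→slot 4; G→slot 2; D→slot 1; E skipped; B→slot 6.
Profit = 42 + 49 + 54 + 52 + 58 + 20 = 275

275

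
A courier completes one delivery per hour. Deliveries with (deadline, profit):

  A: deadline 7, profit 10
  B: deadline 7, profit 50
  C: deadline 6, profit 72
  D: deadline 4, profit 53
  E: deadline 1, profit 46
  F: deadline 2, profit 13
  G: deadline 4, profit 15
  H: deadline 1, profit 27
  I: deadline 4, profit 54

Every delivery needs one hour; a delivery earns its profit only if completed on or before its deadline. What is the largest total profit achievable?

300

Sort by profit descending; place each in the latest free slot ≤ its deadline.
By profit: C(d6,72), I(d4,54), D(d4,53), B(d7,50), E(d1,46), H(d1,27), G(d4,15), F(d2,13), A(d7,10)
C→slot 6; I→slot 4; D→slot 3; B→slot 7; E→slot 1; H skipped; G→slot 2; F skipped; A→slot 5.
Profit = 46 + 15 + 53 + 54 + 10 + 72 + 50 = 300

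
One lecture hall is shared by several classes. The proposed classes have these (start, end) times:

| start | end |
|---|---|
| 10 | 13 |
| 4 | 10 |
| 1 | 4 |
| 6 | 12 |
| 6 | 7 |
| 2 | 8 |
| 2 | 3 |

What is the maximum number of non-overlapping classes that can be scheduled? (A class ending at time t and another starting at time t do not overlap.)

3

Order by finish time; keep every interval that doesn't clash with the previous kept one.
By end time: (2,3), (1,4), (6,7), (2,8), (4,10), (6,12), (10,13).
Pick (2,3); next start ≥ 3 → (6,7); next start ≥ 7 → (10,13).
Selected 3 classes.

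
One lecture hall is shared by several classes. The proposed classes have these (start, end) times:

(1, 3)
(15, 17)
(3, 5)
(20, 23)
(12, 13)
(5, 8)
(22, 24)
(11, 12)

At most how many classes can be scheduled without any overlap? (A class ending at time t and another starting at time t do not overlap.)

7

By end time: (1,3), (3,5), (5,8), (11,12), (12,13), (15,17), (20,23), (22,24).
Pick (1,3); next start ≥ 3 → (3,5); next start ≥ 5 → (5,8); next start ≥ 8 → (11,12); next start ≥ 12 → (12,13); next start ≥ 13 → (15,17); next start ≥ 17 → (20,23).
Selected 7 classes.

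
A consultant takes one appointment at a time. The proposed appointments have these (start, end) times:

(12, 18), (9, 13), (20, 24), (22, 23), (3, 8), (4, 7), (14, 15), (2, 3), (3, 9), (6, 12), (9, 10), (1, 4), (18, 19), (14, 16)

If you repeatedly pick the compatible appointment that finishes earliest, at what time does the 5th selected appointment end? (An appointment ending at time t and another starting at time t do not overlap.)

19

Sorted by end: (2,3)  (1,4)  (4,7)  (3,8)  (3,9)  (9,10)  (6,12)  (9,13)  (14,15)  (14,16)  (12,18)  (18,19)  (22,23)  (20,24)
take (2,3); skip (1,4); take (4,7); skip (3,8); skip (3,9); take (9,10); take (14,15); take (18,19); take (22,23).
Selected: (2,3) (4,7) (9,10) (14,15) (18,19) (22,23)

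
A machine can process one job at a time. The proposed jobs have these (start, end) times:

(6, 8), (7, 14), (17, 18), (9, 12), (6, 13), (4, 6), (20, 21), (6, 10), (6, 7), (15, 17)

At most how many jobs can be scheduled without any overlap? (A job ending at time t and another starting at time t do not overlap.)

By end time: (4,6), (6,7), (6,8), (6,10), (9,12), (6,13), (7,14), (15,17), (17,18), (20,21).
Pick (4,6); next start ≥ 6 → (6,7); next start ≥ 7 → (9,12); next start ≥ 12 → (15,17); next start ≥ 17 → (17,18); next start ≥ 18 → (20,21).
Selected 6 jobs.

6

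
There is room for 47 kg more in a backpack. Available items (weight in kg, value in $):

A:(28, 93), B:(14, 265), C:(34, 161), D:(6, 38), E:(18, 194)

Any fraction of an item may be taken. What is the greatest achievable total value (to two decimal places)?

539.62

Order: B (265/14=18.93) > E (194/18=10.78) > D (38/6=6.33) > C (161/34=4.74) > A (93/28=3.32)
Fill: take B (14 @ 265) → take E (18 @ 194) → take D (6 @ 38) → take 9/34 of C → 42.62; 47/47 used.
Total value = 539.62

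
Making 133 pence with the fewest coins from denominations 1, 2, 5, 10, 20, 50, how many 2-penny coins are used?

133 = 2×50 + 1×20 + 1×10 + 1×2 + 1×1
Count of 2: 1

1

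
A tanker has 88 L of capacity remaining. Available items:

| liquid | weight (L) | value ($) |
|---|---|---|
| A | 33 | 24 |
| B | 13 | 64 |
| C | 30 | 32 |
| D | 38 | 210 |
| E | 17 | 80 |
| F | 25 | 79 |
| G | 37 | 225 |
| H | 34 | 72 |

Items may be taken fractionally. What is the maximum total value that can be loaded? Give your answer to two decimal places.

499.00

Order: G (225/37=6.08) > D (210/38=5.53) > B (64/13=4.92) > E (80/17=4.71) > F (79/25=3.16) > H (72/34=2.12) > C (32/30=1.07) > A (24/33=0.73)
Fill: take G (37 @ 225) → take D (38 @ 210) → take B (13 @ 64); 88/88 used.
Total value = 499.00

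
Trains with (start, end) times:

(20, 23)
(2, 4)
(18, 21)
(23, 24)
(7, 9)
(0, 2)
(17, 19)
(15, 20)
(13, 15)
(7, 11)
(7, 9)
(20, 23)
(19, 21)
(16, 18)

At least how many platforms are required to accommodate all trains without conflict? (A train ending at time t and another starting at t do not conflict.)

4

Count concurrent intervals with a sweep; the peak is the room count.
starts: [0, 2, 7, 7, 7, 13, 15, 16, 17, 18, 19, 20, 20, 23]
ends:   [2, 4, 9, 9, 11, 15, 18, 19, 20, 21, 21, 23, 23, 24]
s0→1 e2→0 s2→1 e4→0 s7→1 s7→2 s7→3 e9→2 e9→1 e11→0 s13→1 e15→0 s15→1 s16→2 s17→3 e18→2 s18→3 e19→2 s19→3 e20→2 s20→3 s20→4  — peak 4.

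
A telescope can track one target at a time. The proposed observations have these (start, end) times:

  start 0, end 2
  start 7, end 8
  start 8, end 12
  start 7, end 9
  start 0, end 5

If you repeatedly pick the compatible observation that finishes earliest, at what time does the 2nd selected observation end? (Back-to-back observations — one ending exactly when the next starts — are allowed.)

Sort by end time and greedily take each interval whose start is ≥ the last chosen end.
By end time: (0,2), (0,5), (7,8), (7,9), (8,12).
Pick (0,2); next start ≥ 2 → (7,8); next start ≥ 8 → (8,12).
Selected: (0,2) (7,8) (8,12)

8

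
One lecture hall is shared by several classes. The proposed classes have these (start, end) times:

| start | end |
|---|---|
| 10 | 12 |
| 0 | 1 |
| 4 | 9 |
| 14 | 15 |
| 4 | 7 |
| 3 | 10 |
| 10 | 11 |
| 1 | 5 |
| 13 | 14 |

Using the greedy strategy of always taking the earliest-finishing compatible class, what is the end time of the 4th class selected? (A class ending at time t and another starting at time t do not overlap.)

14

Sort by end time and greedily take each interval whose start is ≥ the last chosen end.
Sorted by end: (0,1)  (1,5)  (4,7)  (4,9)  (3,10)  (10,11)  (10,12)  (13,14)  (14,15)
take (0,1); take (1,5); skip (3,10); take (10,11); skip (10,12); take (13,14); take (14,15).
Selected: (0,1) (1,5) (10,11) (13,14) (14,15)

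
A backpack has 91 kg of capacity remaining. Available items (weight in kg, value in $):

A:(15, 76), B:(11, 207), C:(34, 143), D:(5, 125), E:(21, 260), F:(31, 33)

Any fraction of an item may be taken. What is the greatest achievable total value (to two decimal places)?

816.32

Ratios (sorted): D 25.00, B 18.82, E 12.38, A 5.07, C 4.21, F 1.06
take D (5 @ 125); take B (11 @ 207); take E (21 @ 260); take A (15 @ 76); take C (34 @ 143); take 5/31 of F → 5.32. Capacity used 91/91.
Total value = 816.32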